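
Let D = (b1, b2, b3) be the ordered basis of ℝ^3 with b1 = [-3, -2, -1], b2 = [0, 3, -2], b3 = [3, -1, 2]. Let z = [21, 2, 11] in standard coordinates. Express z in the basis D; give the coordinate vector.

Write z = c_1 b1 + ... + c_3 b3 and solve for the c_i.
Gaussian elimination on [M | z] yields c = (-3, 0, 4).
Check: -3b1 + 0·b2 + 4b3 = [21, 2, 11].

[-3, 0, 4]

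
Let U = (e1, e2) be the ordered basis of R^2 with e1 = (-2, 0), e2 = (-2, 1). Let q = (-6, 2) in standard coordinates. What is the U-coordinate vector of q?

(1, 2)

Write q = c_1 e1 + c_2 e2 and solve for the c_i.
System: -2c_1 - 2c_2 = -6, 0c_1 + c_2 = 2; solving gives c_1 = 1, c_2 = 2.
Check: e1 + 2e2 = (-6, 2).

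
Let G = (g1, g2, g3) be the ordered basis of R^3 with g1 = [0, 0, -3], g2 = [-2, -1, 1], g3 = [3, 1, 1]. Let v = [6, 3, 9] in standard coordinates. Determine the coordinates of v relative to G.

[v]_G is the unique c with M c = v, where M has columns g1, ..., g3.
Row-reducing the augmented matrix [M | v] gives c = (-4, -3, 0).
Check: -4g1 - 3g2 + 0·g3 = [6, 3, 9].

[-4, -3, 0]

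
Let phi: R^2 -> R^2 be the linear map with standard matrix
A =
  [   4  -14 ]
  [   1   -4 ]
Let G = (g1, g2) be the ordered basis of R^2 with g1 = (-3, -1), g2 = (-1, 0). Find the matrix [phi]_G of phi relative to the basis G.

Let P have columns g1, g2. Then [phi]_G = P^(-1) A P.
Here det P = -1, so P^(-1) is integer; computing A P first and then P^(-1)(A P) gives [[-1, 1], [1, 1]].

[[-1, 1], [1, 1]]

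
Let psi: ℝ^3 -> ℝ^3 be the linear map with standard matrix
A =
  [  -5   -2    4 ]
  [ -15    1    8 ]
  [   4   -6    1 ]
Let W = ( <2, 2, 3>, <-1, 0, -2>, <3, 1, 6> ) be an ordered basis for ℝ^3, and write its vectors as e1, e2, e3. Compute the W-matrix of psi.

[[-3, 0, 2], [2, 0, -3], [2, -1, 0]]

The j-th column of [psi]_W is [psi(ej)]_W.
psi(e1) = A e1 = <-2, -4, -1> = -3e1 + 2e2 + 2e3, so column 1 is <-3, 2, 2>.
Repeating for e2, e3 and assembling the columns gives [[-3, 0, 2], [2, 0, -3], [2, -1, 0]].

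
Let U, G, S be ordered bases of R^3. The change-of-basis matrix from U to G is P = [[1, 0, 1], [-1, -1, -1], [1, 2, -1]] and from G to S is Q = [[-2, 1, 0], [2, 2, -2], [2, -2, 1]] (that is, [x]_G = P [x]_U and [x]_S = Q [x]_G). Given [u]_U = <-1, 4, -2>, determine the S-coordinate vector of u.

Composing the changes, [u]_S = Q P [u]_U.
Q P = [[-3, -1, -3], [-2, -6, 2], [5, 4, 3]]; applying this to <-1, 4, -2> gives <5, -26, 5>.

<5, -26, 5>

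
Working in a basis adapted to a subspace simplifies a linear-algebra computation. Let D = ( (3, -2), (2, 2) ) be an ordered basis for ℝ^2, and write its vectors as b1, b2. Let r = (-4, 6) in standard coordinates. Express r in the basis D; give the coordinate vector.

Write r = c_1 b1 + c_2 b2 and solve for the c_i.
System: 3c_1 + 2c_2 = -4, -2c_1 + 2c_2 = 6; solving gives c_1 = -2, c_2 = 1.
Check: -2b1 + b2 = (-4, 6).

(-2, 1)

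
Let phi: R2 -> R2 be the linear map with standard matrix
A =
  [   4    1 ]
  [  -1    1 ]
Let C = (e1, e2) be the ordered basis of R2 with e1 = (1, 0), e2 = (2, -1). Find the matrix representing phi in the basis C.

[[2, 1], [1, 3]]

The j-th column of [phi]_C is [phi(ej)]_C.
phi(e1) = A e1 = (4, -1) = 2e1 + e2, so column 1 is (2, 1).
Repeating for e2 and assembling the columns gives [[2, 1], [1, 3]].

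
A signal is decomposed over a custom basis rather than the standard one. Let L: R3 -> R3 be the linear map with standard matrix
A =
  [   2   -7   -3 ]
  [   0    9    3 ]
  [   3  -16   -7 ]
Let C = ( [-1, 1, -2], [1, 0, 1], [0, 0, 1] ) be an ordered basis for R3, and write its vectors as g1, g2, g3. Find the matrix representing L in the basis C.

With P the matrix whose columns are g1, ..., g3, [L]_C = P^(-1) A P.
Column by column: L(g1) = A g1 = [-3, 3, -5]; its C-coordinates [3, 0, 1] give column 1.
Continuing for each basis vector yields [L]_C = [[3, 3, 3], [0, 2, 0], [1, 0, -1]].

[[3, 3, 3], [0, 2, 0], [1, 0, -1]]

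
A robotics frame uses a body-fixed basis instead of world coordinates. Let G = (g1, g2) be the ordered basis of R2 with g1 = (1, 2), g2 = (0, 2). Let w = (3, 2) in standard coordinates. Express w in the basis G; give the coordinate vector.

(3, -2)

Write w = c_1 g1 + c_2 g2 and solve for the c_i.
System: c_1 + 0c_2 = 3, 2c_1 + 2c_2 = 2; solving gives c_1 = 3, c_2 = -2.
Check: 3g1 - 2g2 = (3, 2).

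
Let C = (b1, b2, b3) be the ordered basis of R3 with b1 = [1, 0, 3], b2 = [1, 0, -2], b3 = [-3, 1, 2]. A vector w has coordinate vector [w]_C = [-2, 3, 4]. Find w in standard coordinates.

[-11, 4, -4]

The coordinates say w = -2b1 + 3b2 + 4b3; adding the scaled basis vectors gives [-11, 4, -4].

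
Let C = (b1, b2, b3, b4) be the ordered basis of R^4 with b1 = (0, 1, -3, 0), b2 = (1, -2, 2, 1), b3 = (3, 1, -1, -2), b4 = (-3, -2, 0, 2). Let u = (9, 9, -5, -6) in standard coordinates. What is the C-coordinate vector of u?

(2, 0, -1, -4)

[u]_C is the unique c with M c = u, where M has columns b1, ..., b4.
Solving this 4x4 system gives c = (2, 0, -1, -4).
Check: 2b1 + 0·b2 - b3 - 4b4 = (9, 9, -5, -6).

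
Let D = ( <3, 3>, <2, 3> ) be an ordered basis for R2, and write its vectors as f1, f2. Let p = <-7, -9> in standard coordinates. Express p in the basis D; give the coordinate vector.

[p]_D is the unique c with M c = p, where M has columns f1, f2.
System: 3c_1 + 2c_2 = -7, 3c_1 + 3c_2 = -9; solving gives c_1 = -1, c_2 = -2.
Check: -f1 - 2f2 = <-7, -9>.

<-1, -2>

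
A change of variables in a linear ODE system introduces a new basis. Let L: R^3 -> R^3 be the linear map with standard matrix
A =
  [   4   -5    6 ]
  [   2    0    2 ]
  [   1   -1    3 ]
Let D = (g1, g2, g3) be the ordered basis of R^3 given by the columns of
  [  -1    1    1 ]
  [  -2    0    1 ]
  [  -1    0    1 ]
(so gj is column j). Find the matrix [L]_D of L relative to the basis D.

With P the matrix whose columns are g1, ..., g3, [L]_D = P^(-1) A P.
Column by column: L(g1) = A g1 = [0, -4, -2]; its D-coordinates [2, 2, 0] give column 1.
Continuing for each basis vector yields [L]_D = [[2, -1, -1], [2, 3, 2], [0, 0, 2]].

[[2, -1, -1], [2, 3, 2], [0, 0, 2]]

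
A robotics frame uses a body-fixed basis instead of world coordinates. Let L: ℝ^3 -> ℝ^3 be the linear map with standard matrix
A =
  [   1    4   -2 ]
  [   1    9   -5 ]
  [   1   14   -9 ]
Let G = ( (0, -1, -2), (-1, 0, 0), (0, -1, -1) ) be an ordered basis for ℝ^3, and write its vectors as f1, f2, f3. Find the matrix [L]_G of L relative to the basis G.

The j-th column of [L]_G is [L(fj)]_G.
L(f1) = A f1 = (0, 1, 4) = -3f1 + 0·f2 + 2f3, so column 1 is (-3, 0, 2).
Repeating for f2, f3 and assembling the columns gives [[-3, 0, 1], [0, 1, 2], [2, 1, 3]].

[[-3, 0, 1], [0, 1, 2], [2, 1, 3]]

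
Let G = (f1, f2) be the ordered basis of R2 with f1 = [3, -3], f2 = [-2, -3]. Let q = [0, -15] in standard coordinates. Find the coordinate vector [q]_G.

[2, 3]

Write q = c_1 f1 + c_2 f2 and solve for the c_i.
System: 3c_1 - 2c_2 = 0, -3c_1 - 3c_2 = -15; solving gives c_1 = 2, c_2 = 3.
Check: 2f1 + 3f2 = [0, -15].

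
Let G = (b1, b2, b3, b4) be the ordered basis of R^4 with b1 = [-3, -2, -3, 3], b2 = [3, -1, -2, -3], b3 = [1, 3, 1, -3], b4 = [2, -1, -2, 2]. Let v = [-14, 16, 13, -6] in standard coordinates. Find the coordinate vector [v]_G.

Write v = c_1 b1 + ... + c_4 b4 and solve for the c_i.
Solving this 4x4 system gives c = (1, -3, 4, -3).
Check: b1 - 3b2 + 4b3 - 3b4 = [-14, 16, 13, -6].

[1, -3, 4, -3]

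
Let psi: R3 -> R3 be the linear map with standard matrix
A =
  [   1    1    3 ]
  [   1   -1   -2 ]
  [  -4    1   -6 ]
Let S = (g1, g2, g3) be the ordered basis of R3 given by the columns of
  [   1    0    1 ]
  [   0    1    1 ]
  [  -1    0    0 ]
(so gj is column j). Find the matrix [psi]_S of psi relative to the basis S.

Let P have columns g1, ..., g3. Then [psi]_S = P^(-1) A P.
Here det P = 1, so P^(-1) is integer; computing A P first and then P^(-1)(A P) gives [[-2, -1, 3], [3, -3, 1], [0, 2, -1]].

[[-2, -1, 3], [3, -3, 1], [0, 2, -1]]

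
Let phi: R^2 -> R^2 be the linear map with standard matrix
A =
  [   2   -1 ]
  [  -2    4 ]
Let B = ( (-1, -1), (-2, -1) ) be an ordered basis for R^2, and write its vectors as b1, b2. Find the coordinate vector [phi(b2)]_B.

Column 2 of [phi]_B is the B-coordinate vector of phi(b2).
In standard coordinates phi(b2) = A b2 = (-3, 0).
Converting to B: (-3, 0) = -3b1 + 3b2, so the coordinate vector is (-3, 3).

(-3, 3)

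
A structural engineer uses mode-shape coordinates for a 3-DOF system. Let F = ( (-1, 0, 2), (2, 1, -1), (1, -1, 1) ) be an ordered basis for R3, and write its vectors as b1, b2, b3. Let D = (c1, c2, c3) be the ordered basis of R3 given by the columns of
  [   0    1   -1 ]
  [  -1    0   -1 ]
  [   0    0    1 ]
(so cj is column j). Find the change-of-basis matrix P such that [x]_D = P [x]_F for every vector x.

Let M have columns bj and N have columns cj. Then for every x, N [x]_D = x = M [x]_F, so P = N^(-1) M.
Since det N = 1, N^(-1) has integer entries; multiplying gives P = [[-2, 0, 0], [1, 1, 2], [2, -1, 1]].

[[-2, 0, 0], [1, 1, 2], [2, -1, 1]]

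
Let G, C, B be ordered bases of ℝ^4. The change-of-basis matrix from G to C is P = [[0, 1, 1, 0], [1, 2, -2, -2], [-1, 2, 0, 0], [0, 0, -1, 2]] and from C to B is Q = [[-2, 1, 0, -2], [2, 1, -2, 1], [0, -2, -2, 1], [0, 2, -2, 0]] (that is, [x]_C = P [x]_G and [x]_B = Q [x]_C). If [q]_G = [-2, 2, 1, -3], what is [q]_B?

[14, -7, -31, 0]

First [q]_C = P [q]_G = [3, 6, 6, -7].
Then [q]_B = Q [q]_C = [14, -7, -31, 0].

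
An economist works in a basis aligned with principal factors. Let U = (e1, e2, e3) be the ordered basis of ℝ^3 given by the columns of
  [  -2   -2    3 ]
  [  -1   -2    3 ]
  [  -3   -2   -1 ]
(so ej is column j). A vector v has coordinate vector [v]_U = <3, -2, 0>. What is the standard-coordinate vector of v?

The coordinates say v = 3e1 - 2e2 + 0·e3; adding the scaled basis vectors gives <-2, 1, -5>.

<-2, 1, -5>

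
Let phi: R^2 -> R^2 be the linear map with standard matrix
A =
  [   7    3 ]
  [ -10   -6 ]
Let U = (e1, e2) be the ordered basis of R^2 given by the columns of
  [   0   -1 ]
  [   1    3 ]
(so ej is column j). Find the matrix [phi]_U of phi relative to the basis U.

[[3, -2], [-3, -2]]

Let P have columns e1, e2. Then [phi]_U = P^(-1) A P.
Here det P = 1, so P^(-1) is integer; computing A P first and then P^(-1)(A P) gives [[3, -2], [-3, -2]].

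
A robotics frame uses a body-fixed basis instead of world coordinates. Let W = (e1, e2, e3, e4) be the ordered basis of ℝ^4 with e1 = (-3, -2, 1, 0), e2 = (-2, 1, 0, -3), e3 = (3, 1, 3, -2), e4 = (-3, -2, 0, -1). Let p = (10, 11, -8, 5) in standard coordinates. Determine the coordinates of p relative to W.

Write p = c_1 e1 + ... + c_4 e4 and solve for the c_i.
Solving this 4x4 system gives c = (-2, 1, -2, -4).
Check: -2e1 + e2 - 2e3 - 4e4 = (10, 11, -8, 5).

(-2, 1, -2, -4)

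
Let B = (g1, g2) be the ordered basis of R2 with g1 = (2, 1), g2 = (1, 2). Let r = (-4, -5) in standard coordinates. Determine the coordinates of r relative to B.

(-1, -2)

We seek scalars with c_1 g1 + c_2 g2 = r; equivalently solve M c = r where the columns of M are g1, g2.
System: 2c_1 + c_2 = -4, c_1 + 2c_2 = -5; solving gives c_1 = -1, c_2 = -2.
Check: -g1 - 2g2 = (-4, -5).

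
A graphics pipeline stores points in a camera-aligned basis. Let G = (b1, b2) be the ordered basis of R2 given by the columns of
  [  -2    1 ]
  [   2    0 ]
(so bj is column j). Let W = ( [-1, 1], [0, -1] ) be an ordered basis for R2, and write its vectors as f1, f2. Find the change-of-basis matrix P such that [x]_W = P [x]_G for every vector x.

Let M have columns bj and N have columns fj. Then for every x, N [x]_W = x = M [x]_G, so P = N^(-1) M.
Since det N = 1, N^(-1) has integer entries; multiplying gives P = [[2, -1], [0, -1]].

[[2, -1], [0, -1]]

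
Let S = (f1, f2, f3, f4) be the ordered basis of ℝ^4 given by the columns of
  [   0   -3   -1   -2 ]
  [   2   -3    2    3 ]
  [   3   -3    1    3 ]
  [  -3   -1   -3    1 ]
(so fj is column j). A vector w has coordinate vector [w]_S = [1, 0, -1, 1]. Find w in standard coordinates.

By definition w = f1 + 0·f2 - f3 + f4.
Summing componentwise gives [-1, 3, 5, 1].

[-1, 3, 5, 1]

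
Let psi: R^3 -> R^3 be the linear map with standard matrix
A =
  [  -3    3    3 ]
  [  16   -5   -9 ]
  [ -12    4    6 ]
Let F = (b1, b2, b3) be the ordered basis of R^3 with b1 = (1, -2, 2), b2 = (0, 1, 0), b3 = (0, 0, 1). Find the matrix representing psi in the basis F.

[[-3, 3, 3], [2, 1, -3], [-2, -2, 0]]

The j-th column of [psi]_F is [psi(bj)]_F.
psi(b1) = A b1 = (-3, 8, -8) = -3b1 + 2b2 - 2b3, so column 1 is (-3, 2, -2).
Repeating for b2, b3 and assembling the columns gives [[-3, 3, 3], [2, 1, -3], [-2, -2, 0]].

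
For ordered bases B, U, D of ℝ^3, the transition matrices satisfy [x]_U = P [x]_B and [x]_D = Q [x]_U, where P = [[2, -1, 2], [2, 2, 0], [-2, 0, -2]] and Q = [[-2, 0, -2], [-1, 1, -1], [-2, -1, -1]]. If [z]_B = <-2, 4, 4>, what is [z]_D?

First [z]_U = P [z]_B = <0, 4, -4>.
Then [z]_D = Q [z]_U = <8, 8, 0>.

<8, 8, 0>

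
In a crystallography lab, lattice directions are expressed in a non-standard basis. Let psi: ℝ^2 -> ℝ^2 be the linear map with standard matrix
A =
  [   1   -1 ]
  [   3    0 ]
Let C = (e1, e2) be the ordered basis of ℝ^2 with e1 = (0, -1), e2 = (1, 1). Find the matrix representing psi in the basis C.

[[1, -3], [1, 0]]

The j-th column of [psi]_C is [psi(ej)]_C.
psi(e1) = A e1 = (1, 0) = e1 + e2, so column 1 is (1, 1).
Repeating for e2 and assembling the columns gives [[1, -3], [1, 0]].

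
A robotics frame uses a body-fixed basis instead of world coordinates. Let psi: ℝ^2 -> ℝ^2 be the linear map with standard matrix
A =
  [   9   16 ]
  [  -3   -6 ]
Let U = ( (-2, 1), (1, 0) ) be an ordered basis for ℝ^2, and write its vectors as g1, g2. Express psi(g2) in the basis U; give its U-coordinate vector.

(-3, 3)

Compute psi(g2) = A g2 = (9, -3) in standard coordinates.
Then write this in U-coordinates: solve for y in y_1 g1 + y_2 g2 = (9, -3).
This gives y = (-3, 3), which is column 2 of [psi]_U.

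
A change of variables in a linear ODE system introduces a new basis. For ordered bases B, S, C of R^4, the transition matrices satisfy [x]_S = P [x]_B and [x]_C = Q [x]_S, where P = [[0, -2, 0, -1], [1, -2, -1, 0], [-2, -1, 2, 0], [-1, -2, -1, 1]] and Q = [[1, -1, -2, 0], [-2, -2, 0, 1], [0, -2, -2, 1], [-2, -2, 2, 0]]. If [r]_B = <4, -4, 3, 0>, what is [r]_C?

<-5, -33, -21, -30>

Composing the changes, [r]_C = Q P [r]_B.
Q P = [[3, 2, -3, -1], [-3, 6, 1, 3], [1, 4, -3, 1], [-6, 6, 6, 2]]; applying this to <4, -4, 3, 0> gives <-5, -33, -21, -30>.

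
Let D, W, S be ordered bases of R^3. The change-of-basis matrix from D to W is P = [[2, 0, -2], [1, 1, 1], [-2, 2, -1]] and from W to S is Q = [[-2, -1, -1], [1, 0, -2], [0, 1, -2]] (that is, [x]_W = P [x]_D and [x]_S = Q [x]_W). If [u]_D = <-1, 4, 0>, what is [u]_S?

<-9, -22, -17>

Apply P to get W-coordinates <-2, 3, 10>, then Q to get S-coordinates.
The result is [u]_S = <-9, -22, -17>.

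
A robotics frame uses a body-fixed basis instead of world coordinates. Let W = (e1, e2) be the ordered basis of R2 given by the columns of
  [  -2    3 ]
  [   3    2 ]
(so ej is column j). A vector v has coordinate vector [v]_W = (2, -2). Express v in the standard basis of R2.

(-10, 2)

By definition v = 2e1 - 2e2.
Summing componentwise gives (-10, 2).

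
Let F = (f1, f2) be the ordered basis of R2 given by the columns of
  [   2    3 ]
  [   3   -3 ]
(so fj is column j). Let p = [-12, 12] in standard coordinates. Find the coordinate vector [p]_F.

We seek scalars with c_1 f1 + c_2 f2 = p; equivalently solve M c = p where the columns of M are f1, f2.
System: 2c_1 + 3c_2 = -12, 3c_1 - 3c_2 = 12; solving gives c_1 = 0, c_2 = -4.
Check: 0·f1 - 4f2 = [-12, 12].

[0, -4]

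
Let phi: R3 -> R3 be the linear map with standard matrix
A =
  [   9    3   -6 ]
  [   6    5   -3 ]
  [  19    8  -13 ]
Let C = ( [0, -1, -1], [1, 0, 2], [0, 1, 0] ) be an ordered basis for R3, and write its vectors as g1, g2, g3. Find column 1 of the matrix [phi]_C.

Compute phi(g1) = A g1 = [3, -2, 5] in standard coordinates.
Then write this in C-coordinates: solve for y in y_1 g1 + ... + y_3 g3 = [3, -2, 5].
This gives y = [1, 3, -1], which is column 1 of [phi]_C.

[1, 3, -1]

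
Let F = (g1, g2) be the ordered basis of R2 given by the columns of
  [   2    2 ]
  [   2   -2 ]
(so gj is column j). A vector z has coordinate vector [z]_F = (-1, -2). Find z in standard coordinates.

z = M [z]_F, where M has columns g1, g2.
Carrying out the matrix-vector product, z = (-6, 2).

(-6, 2)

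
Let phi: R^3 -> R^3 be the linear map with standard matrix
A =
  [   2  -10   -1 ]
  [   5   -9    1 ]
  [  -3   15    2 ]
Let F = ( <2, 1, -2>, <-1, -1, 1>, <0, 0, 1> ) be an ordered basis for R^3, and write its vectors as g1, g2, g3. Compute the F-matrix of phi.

[[-3, 2, -2], [-2, -3, -3], [1, -3, 1]]

The j-th column of [phi]_F is [phi(gj)]_F.
phi(g1) = A g1 = <-4, -1, 5> = -3g1 - 2g2 + g3, so column 1 is <-3, -2, 1>.
Repeating for g2, g3 and assembling the columns gives [[-3, 2, -2], [-2, -3, -3], [1, -3, 1]].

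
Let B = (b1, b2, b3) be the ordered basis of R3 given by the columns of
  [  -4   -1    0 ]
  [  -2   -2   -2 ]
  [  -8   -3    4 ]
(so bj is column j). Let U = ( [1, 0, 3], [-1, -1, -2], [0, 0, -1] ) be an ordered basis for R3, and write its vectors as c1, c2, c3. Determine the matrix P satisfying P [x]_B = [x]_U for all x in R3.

Let M have columns bj and N have columns cj. Then for every x, N [x]_U = x = M [x]_B, so P = N^(-1) M.
Since det N = 1, N^(-1) has integer entries; multiplying gives P = [[-2, 1, 2], [2, 2, 2], [-2, 2, -2]].

[[-2, 1, 2], [2, 2, 2], [-2, 2, -2]]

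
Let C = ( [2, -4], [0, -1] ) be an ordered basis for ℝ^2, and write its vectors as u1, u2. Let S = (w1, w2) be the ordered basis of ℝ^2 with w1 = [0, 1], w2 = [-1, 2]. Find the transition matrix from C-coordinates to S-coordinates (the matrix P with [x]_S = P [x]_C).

Column j of P is [uj]_S, since P maps C-coordinates to S-coordinates.
Expressing u1 in S: u1 = 0·w1 - 2w2, so column 1 of P is [0, -2].
Doing the same for each uj gives P = [[0, -1], [-2, 0]].

[[0, -1], [-2, 0]]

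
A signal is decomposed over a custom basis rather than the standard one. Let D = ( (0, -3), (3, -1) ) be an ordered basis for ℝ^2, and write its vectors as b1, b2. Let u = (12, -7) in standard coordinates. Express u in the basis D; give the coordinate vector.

(1, 4)

Write u = c_1 b1 + c_2 b2 and solve for the c_i.
System: 0c_1 + 3c_2 = 12, -3c_1 - c_2 = -7; solving gives c_1 = 1, c_2 = 4.
Check: b1 + 4b2 = (12, -7).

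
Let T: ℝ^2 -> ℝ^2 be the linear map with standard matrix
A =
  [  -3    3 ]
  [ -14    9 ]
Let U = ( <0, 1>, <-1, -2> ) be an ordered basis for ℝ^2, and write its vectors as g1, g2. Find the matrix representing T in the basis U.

[[3, 2], [-3, 3]]

The j-th column of [T]_U is [T(gj)]_U.
T(g1) = A g1 = <3, 9> = 3g1 - 3g2, so column 1 is <3, -3>.
Repeating for g2 and assembling the columns gives [[3, 2], [-3, 3]].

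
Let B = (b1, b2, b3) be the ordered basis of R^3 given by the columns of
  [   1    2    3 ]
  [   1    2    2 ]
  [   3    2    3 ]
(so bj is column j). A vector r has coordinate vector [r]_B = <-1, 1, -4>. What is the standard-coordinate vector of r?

<-11, -7, -13>

By definition r = -b1 + b2 - 4b3.
Summing componentwise gives <-11, -7, -13>.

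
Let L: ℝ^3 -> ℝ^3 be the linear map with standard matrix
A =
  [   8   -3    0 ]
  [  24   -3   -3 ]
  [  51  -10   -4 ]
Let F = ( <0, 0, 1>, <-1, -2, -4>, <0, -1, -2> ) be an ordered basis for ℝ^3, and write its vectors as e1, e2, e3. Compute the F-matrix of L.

[[2, -3, 0], [0, 2, -3], [3, 2, -3]]

With P the matrix whose columns are e1, ..., e3, [L]_F = P^(-1) A P.
Column by column: L(e1) = A e1 = <0, -3, -4>; its F-coordinates <2, 0, 3> give column 1.
Continuing for each basis vector yields [L]_F = [[2, -3, 0], [0, 2, -3], [3, 2, -3]].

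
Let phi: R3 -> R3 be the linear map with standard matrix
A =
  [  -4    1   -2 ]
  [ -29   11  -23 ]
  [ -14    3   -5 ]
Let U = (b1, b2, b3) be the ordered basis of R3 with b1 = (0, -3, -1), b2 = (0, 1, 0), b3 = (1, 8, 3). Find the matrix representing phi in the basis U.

The j-th column of [phi]_U is [phi(bj)]_U.
phi(b1) = A b1 = (-1, -10, -4) = b1 + b2 - b3, so column 1 is (1, 1, -1).
Repeating for b2, b3 and assembling the columns gives [[1, 0, -1], [1, 3, 3], [-1, 1, -2]].

[[1, 0, -1], [1, 3, 3], [-1, 1, -2]]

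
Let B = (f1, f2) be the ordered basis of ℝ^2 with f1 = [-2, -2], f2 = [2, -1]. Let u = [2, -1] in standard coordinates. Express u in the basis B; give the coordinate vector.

[0, 1]

Write u = c_1 f1 + c_2 f2 and solve for the c_i.
System: -2c_1 + 2c_2 = 2, -2c_1 - c_2 = -1; solving gives c_1 = 0, c_2 = 1.
Check: 0·f1 + f2 = [2, -1].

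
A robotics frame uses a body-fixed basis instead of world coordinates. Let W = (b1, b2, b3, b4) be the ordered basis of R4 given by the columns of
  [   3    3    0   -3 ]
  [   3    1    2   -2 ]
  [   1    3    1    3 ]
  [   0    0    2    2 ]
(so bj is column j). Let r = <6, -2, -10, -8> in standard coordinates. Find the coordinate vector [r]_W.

<-4, 2, 0, -4>

We seek scalars with c_1 b1 + ... + c_4 b4 = r; equivalently solve M c = r where the columns of M are b1, ..., b4.
Solving this 4x4 system gives c = (-4, 2, 0, -4).
Check: -4b1 + 2b2 + 0·b3 - 4b4 = <6, -2, -10, -8>.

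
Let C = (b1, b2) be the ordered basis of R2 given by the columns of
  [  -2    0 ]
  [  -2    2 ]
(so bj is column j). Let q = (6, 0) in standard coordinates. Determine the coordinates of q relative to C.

(-3, -3)

Write q = c_1 b1 + c_2 b2 and solve for the c_i.
System: -2c_1 + 0c_2 = 6, -2c_1 + 2c_2 = 0; solving gives c_1 = -3, c_2 = -3.
Check: -3b1 - 3b2 = (6, 0).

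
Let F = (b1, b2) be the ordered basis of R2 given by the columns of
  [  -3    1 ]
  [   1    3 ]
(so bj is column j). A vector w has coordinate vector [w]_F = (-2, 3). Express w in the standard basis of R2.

w = M [w]_F, where M has columns b1, b2.
Carrying out the matrix-vector product, w = (9, 7).

(9, 7)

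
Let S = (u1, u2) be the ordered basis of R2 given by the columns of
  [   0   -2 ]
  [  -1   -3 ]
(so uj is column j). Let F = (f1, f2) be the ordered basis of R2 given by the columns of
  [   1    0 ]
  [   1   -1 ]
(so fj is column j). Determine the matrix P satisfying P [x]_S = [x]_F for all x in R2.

Let M have columns uj and N have columns fj. Then for every x, N [x]_F = x = M [x]_S, so P = N^(-1) M.
Since det N = -1, N^(-1) has integer entries; multiplying gives P = [[0, -2], [1, 1]].

[[0, -2], [1, 1]]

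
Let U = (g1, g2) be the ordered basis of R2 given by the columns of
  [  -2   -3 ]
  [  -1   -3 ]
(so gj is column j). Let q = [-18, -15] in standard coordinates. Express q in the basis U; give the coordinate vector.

[3, 4]

We seek scalars with c_1 g1 + c_2 g2 = q; equivalently solve M c = q where the columns of M are g1, g2.
System: -2c_1 - 3c_2 = -18, -c_1 - 3c_2 = -15; solving gives c_1 = 3, c_2 = 4.
Check: 3g1 + 4g2 = [-18, -15].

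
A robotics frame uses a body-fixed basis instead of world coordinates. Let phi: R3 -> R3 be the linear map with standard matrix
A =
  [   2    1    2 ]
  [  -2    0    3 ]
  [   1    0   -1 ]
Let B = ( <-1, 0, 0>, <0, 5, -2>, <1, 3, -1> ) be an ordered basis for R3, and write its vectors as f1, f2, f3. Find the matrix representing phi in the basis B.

The j-th column of [phi]_B is [phi(fj)]_B.
phi(f1) = A f1 = <-2, 2, -1> = f1 + f2 - f3, so column 1 is <1, 1, -1>.
Repeating for f2, f3 and assembling the columns gives [[1, -3, -3], [1, 0, -1], [-1, -2, 0]].

[[1, -3, -3], [1, 0, -1], [-1, -2, 0]]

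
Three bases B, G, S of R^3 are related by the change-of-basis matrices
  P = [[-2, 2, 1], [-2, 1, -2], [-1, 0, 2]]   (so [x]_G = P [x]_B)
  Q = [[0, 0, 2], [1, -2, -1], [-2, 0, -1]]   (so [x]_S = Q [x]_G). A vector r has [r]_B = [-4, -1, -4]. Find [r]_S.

[-8, -24, 0]

Apply P to get G-coordinates [2, 15, -4], then Q to get S-coordinates.
The result is [r]_S = [-8, -24, 0].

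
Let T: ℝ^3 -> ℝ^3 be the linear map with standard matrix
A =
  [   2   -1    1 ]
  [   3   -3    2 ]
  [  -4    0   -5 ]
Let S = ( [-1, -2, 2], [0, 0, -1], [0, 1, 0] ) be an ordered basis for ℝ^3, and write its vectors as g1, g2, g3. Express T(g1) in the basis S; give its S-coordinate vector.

[-2, 2, 3]

Column 1 of [T]_S is the S-coordinate vector of T(g1).
In standard coordinates T(g1) = A g1 = [2, 7, -6].
Converting to S: [2, 7, -6] = -2g1 + 2g2 + 3g3, so the coordinate vector is [-2, 2, 3].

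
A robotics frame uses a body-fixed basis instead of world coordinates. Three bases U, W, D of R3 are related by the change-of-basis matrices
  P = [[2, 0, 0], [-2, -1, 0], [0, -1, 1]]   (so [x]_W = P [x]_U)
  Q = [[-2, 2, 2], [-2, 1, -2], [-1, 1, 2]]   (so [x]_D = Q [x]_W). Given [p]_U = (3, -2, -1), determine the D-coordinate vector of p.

Apply P to get W-coordinates (6, -4, 1), then Q to get D-coordinates.
The result is [p]_D = (-18, -18, -8).

(-18, -18, -8)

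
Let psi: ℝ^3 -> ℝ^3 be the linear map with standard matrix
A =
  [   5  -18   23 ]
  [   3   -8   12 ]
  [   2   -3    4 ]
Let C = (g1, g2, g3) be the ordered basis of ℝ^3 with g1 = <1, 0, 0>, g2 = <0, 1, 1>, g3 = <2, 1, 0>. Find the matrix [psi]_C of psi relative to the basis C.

With P the matrix whose columns are g1, ..., g3, [psi]_C = P^(-1) A P.
Column by column: psi(g1) = A g1 = <5, 3, 2>; its C-coordinates <3, 2, 1> give column 1.
Continuing for each basis vector yields [psi]_C = [[3, -1, -2], [2, 1, 1], [1, 3, -3]].

[[3, -1, -2], [2, 1, 1], [1, 3, -3]]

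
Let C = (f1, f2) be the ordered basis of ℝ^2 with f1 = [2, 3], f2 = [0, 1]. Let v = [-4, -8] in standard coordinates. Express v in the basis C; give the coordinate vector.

[-2, -2]

We seek scalars with c_1 f1 + c_2 f2 = v; equivalently solve M c = v where the columns of M are f1, f2.
System: 2c_1 + 0c_2 = -4, 3c_1 + c_2 = -8; solving gives c_1 = -2, c_2 = -2.
Check: -2f1 - 2f2 = [-4, -8].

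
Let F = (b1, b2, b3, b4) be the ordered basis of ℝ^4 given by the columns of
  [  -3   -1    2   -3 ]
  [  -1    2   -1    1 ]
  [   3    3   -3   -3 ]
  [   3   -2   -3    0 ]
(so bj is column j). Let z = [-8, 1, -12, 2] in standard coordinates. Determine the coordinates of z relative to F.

[0, -1, 0, 3]

We seek scalars with c_1 b1 + ... + c_4 b4 = z; equivalently solve M c = z where the columns of M are b1, ..., b4.
Solving this 4x4 system gives c = (0, -1, 0, 3).
Check: 0·b1 - b2 + 0·b3 + 3b4 = [-8, 1, -12, 2].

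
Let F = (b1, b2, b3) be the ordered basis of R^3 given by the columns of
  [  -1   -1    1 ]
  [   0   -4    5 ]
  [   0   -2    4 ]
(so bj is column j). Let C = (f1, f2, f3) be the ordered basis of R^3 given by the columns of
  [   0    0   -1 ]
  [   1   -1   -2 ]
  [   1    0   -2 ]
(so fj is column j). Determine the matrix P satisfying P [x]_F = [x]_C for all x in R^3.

[[2, 0, 2], [0, 2, -1], [1, 1, -1]]

Column j of P is [bj]_C, since P maps F-coordinates to C-coordinates.
Expressing b1 in C: b1 = 2f1 + 0·f2 + f3, so column 1 of P is <2, 0, 1>.
Doing the same for each bj gives P = [[2, 0, 2], [0, 2, -1], [1, 1, -1]].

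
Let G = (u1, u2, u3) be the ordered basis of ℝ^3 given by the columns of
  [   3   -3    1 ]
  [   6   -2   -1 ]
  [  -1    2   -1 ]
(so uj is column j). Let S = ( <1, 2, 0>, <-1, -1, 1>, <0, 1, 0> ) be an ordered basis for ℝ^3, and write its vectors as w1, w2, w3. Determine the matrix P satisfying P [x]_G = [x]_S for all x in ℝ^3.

Let M have columns uj and N have columns wj. Then for every x, N [x]_S = x = M [x]_G, so P = N^(-1) M.
Since det N = -1, N^(-1) has integer entries; multiplying gives P = [[2, -1, 0], [-1, 2, -1], [1, 2, -2]].

[[2, -1, 0], [-1, 2, -1], [1, 2, -2]]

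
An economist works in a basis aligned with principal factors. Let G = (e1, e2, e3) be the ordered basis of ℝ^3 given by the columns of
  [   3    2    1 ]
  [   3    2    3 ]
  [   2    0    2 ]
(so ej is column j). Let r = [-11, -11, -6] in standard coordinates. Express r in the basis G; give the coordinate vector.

We seek scalars with c_1 e1 + ... + c_3 e3 = r; equivalently solve M c = r where the columns of M are e1, ..., e3.
Row-reducing the augmented matrix [M | r] gives c = (-3, -1, 0).
Check: -3e1 - e2 + 0·e3 = [-11, -11, -6].

[-3, -1, 0]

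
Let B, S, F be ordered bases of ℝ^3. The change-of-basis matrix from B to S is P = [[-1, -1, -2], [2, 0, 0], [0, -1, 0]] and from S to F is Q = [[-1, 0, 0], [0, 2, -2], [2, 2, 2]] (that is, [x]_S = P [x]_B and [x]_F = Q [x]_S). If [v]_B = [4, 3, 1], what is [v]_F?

[9, 22, -8]

First [v]_S = P [v]_B = [-9, 8, -3].
Then [v]_F = Q [v]_S = [9, 22, -8].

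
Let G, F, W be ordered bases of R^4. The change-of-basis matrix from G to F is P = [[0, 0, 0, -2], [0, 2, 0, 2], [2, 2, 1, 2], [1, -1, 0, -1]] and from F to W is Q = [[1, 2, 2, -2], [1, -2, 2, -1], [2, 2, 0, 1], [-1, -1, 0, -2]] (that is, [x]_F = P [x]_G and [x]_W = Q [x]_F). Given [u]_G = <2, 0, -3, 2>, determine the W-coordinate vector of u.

<14, -2, 0, 0>

First [u]_F = P [u]_G = <-4, 4, 5, 0>.
Then [u]_W = Q [u]_F = <14, -2, 0, 0>.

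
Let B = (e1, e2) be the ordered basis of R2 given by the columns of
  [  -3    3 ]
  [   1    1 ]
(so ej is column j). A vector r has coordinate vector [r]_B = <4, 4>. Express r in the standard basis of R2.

The coordinates say r = 4e1 + 4e2; adding the scaled basis vectors gives <0, 8>.

<0, 8>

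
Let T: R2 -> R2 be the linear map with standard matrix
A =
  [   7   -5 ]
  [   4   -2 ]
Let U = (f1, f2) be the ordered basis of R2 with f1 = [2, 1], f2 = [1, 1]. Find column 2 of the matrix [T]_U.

Compute T(f2) = A f2 = [2, 2] in standard coordinates.
Then write this in U-coordinates: solve for y in y_1 f1 + y_2 f2 = [2, 2].
This gives y = [0, 2], which is column 2 of [T]_U.

[0, 2]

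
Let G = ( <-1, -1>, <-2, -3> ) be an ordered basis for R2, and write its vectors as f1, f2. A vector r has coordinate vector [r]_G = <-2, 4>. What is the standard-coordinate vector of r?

<-6, -10>

r = M [r]_G, where M has columns f1, f2.
Carrying out the matrix-vector product, r = <-6, -10>.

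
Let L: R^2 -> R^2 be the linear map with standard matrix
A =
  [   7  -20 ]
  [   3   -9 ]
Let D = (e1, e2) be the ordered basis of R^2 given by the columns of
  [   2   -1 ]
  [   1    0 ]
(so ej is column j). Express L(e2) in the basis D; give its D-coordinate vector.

(-3, 1)

Compute L(e2) = A e2 = (-7, -3) in standard coordinates.
Then write this in D-coordinates: solve for y in y_1 e1 + y_2 e2 = (-7, -3).
This gives y = (-3, 1), which is column 2 of [L]_D.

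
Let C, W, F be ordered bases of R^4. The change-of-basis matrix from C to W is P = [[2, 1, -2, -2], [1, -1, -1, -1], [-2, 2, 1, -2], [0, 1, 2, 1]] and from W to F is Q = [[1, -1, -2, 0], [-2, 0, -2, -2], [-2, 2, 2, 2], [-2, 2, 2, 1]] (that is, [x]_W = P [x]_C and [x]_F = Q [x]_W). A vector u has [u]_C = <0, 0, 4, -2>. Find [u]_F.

First [u]_W = P [u]_C = <-4, -2, 8, 6>.
Then [u]_F = Q [u]_W = <-18, -20, 32, 26>.

<-18, -20, 32, 26>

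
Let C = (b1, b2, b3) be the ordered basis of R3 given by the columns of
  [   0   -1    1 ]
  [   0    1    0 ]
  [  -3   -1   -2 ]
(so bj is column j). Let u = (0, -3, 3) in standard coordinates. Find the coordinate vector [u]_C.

We seek scalars with c_1 b1 + ... + c_3 b3 = u; equivalently solve M c = u where the columns of M are b1, ..., b3.
Row-reducing the augmented matrix [M | u] gives c = (2, -3, -3).
Check: 2b1 - 3b2 - 3b3 = (0, -3, 3).

(2, -3, -3)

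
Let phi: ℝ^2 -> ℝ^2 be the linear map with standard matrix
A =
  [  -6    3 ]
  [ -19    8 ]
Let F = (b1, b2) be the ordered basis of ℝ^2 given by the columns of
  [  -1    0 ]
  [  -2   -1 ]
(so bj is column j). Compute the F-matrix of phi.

With P the matrix whose columns are b1, b2, [phi]_F = P^(-1) A P.
Column by column: phi(b1) = A b1 = [0, 3]; its F-coordinates [0, -3] give column 1.
Continuing for each basis vector yields [phi]_F = [[0, 3], [-3, 2]].

[[0, 3], [-3, 2]]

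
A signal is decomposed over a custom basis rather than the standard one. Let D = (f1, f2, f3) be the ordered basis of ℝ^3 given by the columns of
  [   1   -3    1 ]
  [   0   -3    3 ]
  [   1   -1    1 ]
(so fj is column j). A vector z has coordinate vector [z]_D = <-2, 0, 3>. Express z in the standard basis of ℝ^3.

<1, 9, 1>

The coordinates say z = -2f1 + 0·f2 + 3f3; adding the scaled basis vectors gives <1, 9, 1>.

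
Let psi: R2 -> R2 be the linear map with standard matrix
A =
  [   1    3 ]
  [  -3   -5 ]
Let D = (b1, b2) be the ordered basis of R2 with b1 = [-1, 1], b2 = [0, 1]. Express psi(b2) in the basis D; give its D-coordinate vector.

Column 2 of [psi]_D is the D-coordinate vector of psi(b2).
In standard coordinates psi(b2) = A b2 = [3, -5].
Converting to D: [3, -5] = -3b1 - 2b2, so the coordinate vector is [-3, -2].

[-3, -2]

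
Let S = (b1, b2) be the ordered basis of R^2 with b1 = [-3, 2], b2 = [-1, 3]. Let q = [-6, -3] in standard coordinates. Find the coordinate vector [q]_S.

Write q = c_1 b1 + c_2 b2 and solve for the c_i.
System: -3c_1 - c_2 = -6, 2c_1 + 3c_2 = -3; solving gives c_1 = 3, c_2 = -3.
Check: 3b1 - 3b2 = [-6, -3].

[3, -3]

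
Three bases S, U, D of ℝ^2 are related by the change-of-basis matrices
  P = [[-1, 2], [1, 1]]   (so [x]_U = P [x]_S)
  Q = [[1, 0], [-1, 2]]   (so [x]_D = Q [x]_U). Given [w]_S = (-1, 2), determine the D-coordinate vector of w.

Composing the changes, [w]_D = Q P [w]_S.
Q P = [[-1, 2], [3, 0]]; applying this to (-1, 2) gives (5, -3).

(5, -3)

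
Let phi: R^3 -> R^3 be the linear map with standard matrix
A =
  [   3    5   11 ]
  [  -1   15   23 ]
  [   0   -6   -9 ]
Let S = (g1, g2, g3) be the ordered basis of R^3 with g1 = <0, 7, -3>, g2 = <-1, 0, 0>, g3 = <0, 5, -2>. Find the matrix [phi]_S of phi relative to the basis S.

[[3, -2, 2], [-2, 3, -3], [3, 3, 3]]

With P the matrix whose columns are g1, ..., g3, [phi]_S = P^(-1) A P.
Column by column: phi(g1) = A g1 = <2, 36, -15>; its S-coordinates <3, -2, 3> give column 1.
Continuing for each basis vector yields [phi]_S = [[3, -2, 2], [-2, 3, -3], [3, 3, 3]].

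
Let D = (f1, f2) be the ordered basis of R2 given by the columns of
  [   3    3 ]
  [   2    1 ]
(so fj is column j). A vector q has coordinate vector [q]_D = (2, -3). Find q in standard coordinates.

By definition q = 2f1 - 3f2.
Summing componentwise gives (-3, 1).

(-3, 1)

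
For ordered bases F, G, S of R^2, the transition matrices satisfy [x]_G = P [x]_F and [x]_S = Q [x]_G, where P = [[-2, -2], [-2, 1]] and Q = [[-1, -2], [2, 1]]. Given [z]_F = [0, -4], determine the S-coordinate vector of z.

[0, 12]

Apply P to get G-coordinates [8, -4], then Q to get S-coordinates.
The result is [z]_S = [0, 12].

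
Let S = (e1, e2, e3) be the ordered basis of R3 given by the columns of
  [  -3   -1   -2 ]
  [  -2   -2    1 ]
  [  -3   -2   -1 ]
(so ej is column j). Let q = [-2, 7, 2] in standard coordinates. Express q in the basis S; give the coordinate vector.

We seek scalars with c_1 e1 + ... + c_3 e3 = q; equivalently solve M c = q where the columns of M are e1, ..., e3.
Solving this 3x3 system gives c = (-1, -1, 3).
Check: -e1 - e2 + 3e3 = [-2, 7, 2].

[-1, -1, 3]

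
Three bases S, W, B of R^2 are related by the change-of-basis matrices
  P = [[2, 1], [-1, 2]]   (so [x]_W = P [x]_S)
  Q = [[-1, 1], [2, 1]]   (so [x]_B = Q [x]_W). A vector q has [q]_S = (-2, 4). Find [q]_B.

First [q]_W = P [q]_S = (0, 10).
Then [q]_B = Q [q]_W = (10, 10).

(10, 10)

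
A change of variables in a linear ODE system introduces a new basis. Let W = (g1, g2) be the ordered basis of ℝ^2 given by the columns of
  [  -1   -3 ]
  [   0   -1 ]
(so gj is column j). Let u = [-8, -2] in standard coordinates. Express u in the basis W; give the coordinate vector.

[2, 2]

[u]_W is the unique c with M c = u, where M has columns g1, g2.
System: -c_1 - 3c_2 = -8, 0c_1 - c_2 = -2; solving gives c_1 = 2, c_2 = 2.
Check: 2g1 + 2g2 = [-8, -2].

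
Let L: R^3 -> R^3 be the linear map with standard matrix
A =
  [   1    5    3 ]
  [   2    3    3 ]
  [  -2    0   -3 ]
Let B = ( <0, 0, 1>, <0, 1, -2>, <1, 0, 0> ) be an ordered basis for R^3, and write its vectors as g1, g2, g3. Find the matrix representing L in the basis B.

[[3, 0, 2], [3, -3, 2], [3, -1, 1]]

The j-th column of [L]_B is [L(gj)]_B.
L(g1) = A g1 = <3, 3, -3> = 3g1 + 3g2 + 3g3, so column 1 is <3, 3, 3>.
Repeating for g2, g3 and assembling the columns gives [[3, 0, 2], [3, -3, 2], [3, -1, 1]].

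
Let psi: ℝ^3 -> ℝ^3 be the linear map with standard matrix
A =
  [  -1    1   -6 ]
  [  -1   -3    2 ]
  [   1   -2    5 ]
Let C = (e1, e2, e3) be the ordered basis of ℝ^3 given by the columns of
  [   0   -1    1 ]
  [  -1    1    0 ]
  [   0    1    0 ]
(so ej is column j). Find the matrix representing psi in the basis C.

[[-1, 2, 2], [2, 2, 1], [1, -2, 0]]

Let P have columns e1, ..., e3. Then [psi]_C = P^(-1) A P.
Here det P = -1, so P^(-1) is integer; computing A P first and then P^(-1)(A P) gives [[-1, 2, 2], [2, 2, 1], [1, -2, 0]].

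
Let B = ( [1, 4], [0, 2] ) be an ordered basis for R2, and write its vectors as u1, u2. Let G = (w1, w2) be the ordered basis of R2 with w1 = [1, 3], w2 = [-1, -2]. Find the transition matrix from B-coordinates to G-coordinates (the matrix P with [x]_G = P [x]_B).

Take x = uj: its B-coordinates are the j-th standard unit vector, so P e_j — column j of P — equals [uj]_G.
u1 = 2w1 + w2, giving column 1 = [2, 1]; repeating for each j gives P = [[2, 2], [1, 2]].

[[2, 2], [1, 2]]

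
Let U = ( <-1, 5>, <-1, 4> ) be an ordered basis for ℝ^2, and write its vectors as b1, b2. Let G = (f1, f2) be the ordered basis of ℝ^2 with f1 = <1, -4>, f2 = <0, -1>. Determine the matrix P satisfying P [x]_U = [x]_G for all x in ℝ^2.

[[-1, -1], [-1, 0]]

Take x = bj: its U-coordinates are the j-th standard unit vector, so P e_j — column j of P — equals [bj]_G.
b1 = -f1 - f2, giving column 1 = <-1, -1>; repeating for each j gives P = [[-1, -1], [-1, 0]].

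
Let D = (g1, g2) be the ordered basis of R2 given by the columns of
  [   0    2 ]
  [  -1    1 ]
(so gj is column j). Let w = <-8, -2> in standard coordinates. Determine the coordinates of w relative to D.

<-2, -4>

We seek scalars with c_1 g1 + c_2 g2 = w; equivalently solve M c = w where the columns of M are g1, g2.
System: 0c_1 + 2c_2 = -8, -c_1 + c_2 = -2; solving gives c_1 = -2, c_2 = -4.
Check: -2g1 - 4g2 = <-8, -2>.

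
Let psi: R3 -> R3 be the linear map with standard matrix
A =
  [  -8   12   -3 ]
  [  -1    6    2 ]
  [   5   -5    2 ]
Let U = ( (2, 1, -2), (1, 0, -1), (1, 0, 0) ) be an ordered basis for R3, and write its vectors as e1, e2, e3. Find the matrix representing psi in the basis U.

Let P have columns e1, ..., e3. Then [psi]_U = P^(-1) A P.
Here det P = -1, so P^(-1) is integer; computing A P first and then P^(-1)(A P) gives [[0, -3, -1], [-1, 3, -3], [3, -2, -3]].

[[0, -3, -1], [-1, 3, -3], [3, -2, -3]]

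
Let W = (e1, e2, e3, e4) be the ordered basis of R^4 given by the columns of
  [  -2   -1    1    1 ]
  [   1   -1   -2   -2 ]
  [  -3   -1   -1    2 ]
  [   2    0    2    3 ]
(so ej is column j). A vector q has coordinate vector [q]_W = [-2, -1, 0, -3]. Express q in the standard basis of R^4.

[2, 5, 1, -13]

q = M [q]_W, where M has columns e1, ..., e4.
Carrying out the matrix-vector product, q = [2, 5, 1, -13].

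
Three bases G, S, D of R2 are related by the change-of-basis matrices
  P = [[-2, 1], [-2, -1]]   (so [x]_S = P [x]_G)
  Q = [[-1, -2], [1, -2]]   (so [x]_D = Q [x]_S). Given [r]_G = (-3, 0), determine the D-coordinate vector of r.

(-18, -6)

Composing the changes, [r]_D = Q P [r]_G.
Q P = [[6, 1], [2, 3]]; applying this to (-3, 0) gives (-18, -6).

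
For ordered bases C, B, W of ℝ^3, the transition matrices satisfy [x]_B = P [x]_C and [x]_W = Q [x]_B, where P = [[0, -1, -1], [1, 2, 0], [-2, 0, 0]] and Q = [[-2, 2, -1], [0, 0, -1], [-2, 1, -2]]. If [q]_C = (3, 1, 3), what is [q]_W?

(24, 6, 25)

Apply P to get B-coordinates (-4, 5, -6), then Q to get W-coordinates.
The result is [q]_W = (24, 6, 25).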